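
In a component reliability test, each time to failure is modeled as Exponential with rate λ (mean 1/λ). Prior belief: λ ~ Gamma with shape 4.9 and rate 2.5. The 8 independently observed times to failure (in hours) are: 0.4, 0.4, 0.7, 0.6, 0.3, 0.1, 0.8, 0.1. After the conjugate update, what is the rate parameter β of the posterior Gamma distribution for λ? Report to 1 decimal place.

With a Gamma(shape α, rate β) prior on the exponential rate λ, the posterior after n observations with total T = Σxᵢ is Gamma(α+n, β+T).
Sum of observations T = 3.4 hours; n = 8.
Posterior: Gamma(4.9+8, 2.5+3.4) = Gamma(12.9, 5.9).
Posterior β = 5.9.

5.9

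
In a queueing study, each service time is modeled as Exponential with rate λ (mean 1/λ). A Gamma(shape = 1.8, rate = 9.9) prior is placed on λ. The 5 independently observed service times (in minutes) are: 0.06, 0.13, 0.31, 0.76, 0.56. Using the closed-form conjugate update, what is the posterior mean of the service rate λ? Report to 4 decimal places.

With a Gamma(shape α, rate β) prior on the exponential rate λ, the posterior after n observations with total T = Σxᵢ is Gamma(α+n, β+T).
Sum of observations T = 1.82 minutes; n = 5.
Posterior: Gamma(1.8+5, 9.9+1.82) = Gamma(6.8, 11.72).
Posterior mean of λ = α/β = 6.8/11.72 = 0.5802.

0.5802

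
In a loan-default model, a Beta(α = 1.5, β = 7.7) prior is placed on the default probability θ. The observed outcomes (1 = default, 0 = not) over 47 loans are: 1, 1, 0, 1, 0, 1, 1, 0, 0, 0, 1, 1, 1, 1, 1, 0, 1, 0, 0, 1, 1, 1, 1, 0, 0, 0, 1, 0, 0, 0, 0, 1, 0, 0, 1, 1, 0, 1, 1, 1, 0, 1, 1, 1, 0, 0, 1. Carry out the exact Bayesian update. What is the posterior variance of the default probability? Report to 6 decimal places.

The Beta prior is conjugate to a Binomial/Bernoulli likelihood; the update adds successes to α and failures to β.
Posterior: Beta(α+k, β+n−k) = Beta(1.5+26, 7.7+21) = Beta(27.5, 28.7).
Var = αβ/((α+β)²(α+β+1)) = 27.5·28.7/(56.2²·57.2) = 0.004369.

0.004369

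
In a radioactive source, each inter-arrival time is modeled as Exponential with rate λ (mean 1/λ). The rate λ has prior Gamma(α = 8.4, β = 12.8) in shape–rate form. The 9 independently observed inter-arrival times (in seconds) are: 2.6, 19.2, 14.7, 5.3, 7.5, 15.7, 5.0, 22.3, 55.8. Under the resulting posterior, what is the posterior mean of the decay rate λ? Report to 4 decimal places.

0.1081

With a Gamma(shape α, rate β) prior on the exponential rate λ, the posterior after n observations with total T = Σxᵢ is Gamma(α+n, β+T).
Sum of observations T = 148.1 seconds; n = 9.
Posterior: Gamma(8.4+9, 12.8+148.1) = Gamma(17.4, 160.9).
Posterior mean of λ = α/β = 17.4/160.9 = 0.1081.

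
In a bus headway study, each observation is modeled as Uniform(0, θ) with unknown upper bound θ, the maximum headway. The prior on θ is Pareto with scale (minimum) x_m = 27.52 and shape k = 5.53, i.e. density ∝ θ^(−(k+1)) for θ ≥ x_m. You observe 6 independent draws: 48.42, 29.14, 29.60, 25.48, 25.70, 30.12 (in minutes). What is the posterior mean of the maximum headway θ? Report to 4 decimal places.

53.0183

A Pareto(scale x_m, shape k) prior on the upper bound θ of Uniform(0, θ) is conjugate: posterior is Pareto(max(x_m, max xᵢ), k + n).
Sample maximum = 48.42; prior scale x_m = 27.52 → posterior scale = max = 48.42.
Posterior shape = 5.53 + 6 = 11.53.
E[θ|data] = k·x_m/(k−1) = 11.53·48.42/10.53 = 53.0183.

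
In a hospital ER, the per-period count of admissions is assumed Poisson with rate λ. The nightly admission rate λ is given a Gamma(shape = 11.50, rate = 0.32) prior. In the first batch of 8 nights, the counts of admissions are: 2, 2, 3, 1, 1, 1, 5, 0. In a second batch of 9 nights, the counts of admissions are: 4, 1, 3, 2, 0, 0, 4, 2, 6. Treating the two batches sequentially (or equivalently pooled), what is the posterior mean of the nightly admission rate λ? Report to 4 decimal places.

With a Gamma(shape α, rate β) prior, the Poisson likelihood is conjugate: the posterior is Gamma(α + ΣXᵢ, β + n).
Batch 1: sum of counts S = 15 over n = 8 nights.
After batch 1: Gamma(α+S, β+n) = Gamma(11.50+15, 0.32+8) = Gamma(26.50, 8.32).
Batch 2: sum of counts S = 22 over n = 9 nights.
After batch 2: Gamma(α+S, β+n) = Gamma(26.50+22, 8.32+9) = Gamma(48.50, 17.32).
Posterior mean = α/β = 48.50/17.32 = 2.8002.

2.8002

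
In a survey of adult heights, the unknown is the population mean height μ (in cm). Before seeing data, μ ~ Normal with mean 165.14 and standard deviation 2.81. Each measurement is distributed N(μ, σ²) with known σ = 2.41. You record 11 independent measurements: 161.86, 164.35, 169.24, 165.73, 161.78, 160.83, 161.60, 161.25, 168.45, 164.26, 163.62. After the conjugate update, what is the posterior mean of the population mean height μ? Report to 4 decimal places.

163.9837

For Normal data with known variance σ², a Normal(μ₀, σ₀²) prior on μ is conjugate. Posterior precision = 1/σ₀² + n/σ²; posterior mean is the precision-weighted average of μ₀ and x̄.
Σxᵢ = 161.86 + 164.35 + 169.24 + 165.73 + 161.78 + 160.83 + 161.60 + 161.25 + 168.45 + 164.26 + 163.62 = 1802.97, so n·x̄ = 1802.97.
σ₀² = 2.81² = 7.8961, σ² = 2.41² = 5.8081; σ² + n·σ₀² = 5.8081 + 11·7.8961 = 92.6652.
Posterior mean = (μ₀/σ₀² + n·x̄/σ²)/(1/σ₀² + n/σ²) = (σ²·μ₀ + σ₀²·n·x̄)/(σ² + n·σ₀²) = (5.8081·165.14 + 7.8961·1802.97)/92.6652 = 15195.581051/92.6652 = 163.9837.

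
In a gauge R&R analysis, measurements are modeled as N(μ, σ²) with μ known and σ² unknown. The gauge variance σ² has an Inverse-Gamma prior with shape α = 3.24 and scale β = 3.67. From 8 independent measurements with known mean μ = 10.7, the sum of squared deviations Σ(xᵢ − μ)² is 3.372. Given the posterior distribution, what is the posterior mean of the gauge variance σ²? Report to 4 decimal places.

With known mean μ and an Inverse-Gamma(α, β) prior on σ², the Normal likelihood is conjugate: posterior is Inv-Gamma(α + n/2, β + Σ(xᵢ−μ)²/2).
Posterior: Inv-Gamma(3.24 + 8/2, 3.67 + 3.372/2) = Inv-Gamma(7.24, 5.3560).
E[σ²|data] = β/(α−1) = 5.3560/6.24 = 0.8583.

0.8583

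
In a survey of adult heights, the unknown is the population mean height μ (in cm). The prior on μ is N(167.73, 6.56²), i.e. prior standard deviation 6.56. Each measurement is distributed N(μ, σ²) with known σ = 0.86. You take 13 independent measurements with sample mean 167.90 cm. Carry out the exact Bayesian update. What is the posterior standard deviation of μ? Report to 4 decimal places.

0.2384

For Normal data with known variance σ², a Normal(μ₀, σ₀²) prior on μ is conjugate. Posterior precision = 1/σ₀² + n/σ²; posterior mean is the precision-weighted average of μ₀ and x̄.
σ₀² = 6.56² = 43.0336, σ² = 0.86² = 0.7396; σ² + n·σ₀² = 0.7396 + 13·43.0336 = 560.1764.
Posterior precision = 1/σ₀² + n/σ² = 1/43.0336 + 13/0.7396 = (σ² + n·σ₀²)/(σ₀²σ²) = 560.1764/(43.0336·0.7396); posterior variance σₙ² = σ₀²σ²/(σ² + n·σ₀²) = 43.0336·0.7396/560.1764 = 0.056817.
Posterior SD = √σₙ² = √(43.0336·0.7396/560.1764) = 0.2384.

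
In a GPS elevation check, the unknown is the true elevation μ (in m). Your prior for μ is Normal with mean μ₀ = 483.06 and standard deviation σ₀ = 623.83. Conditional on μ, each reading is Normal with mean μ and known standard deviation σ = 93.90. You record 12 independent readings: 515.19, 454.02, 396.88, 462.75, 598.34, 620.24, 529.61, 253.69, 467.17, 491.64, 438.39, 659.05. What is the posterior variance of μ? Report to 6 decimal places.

For Normal data with known variance σ², a Normal(μ₀, σ₀²) prior on μ is conjugate. Posterior precision = 1/σ₀² + n/σ²; posterior mean is the precision-weighted average of μ₀ and x̄.
σ₀² = 623.83² = 389163.8689, σ² = 93.90² = 8817.21; σ² + n·σ₀² = 8817.21 + 12·389163.8689 = 4678783.6368.
Posterior precision = 1/σ₀² + n/σ² = 1/389163.8689 + 12/8817.21 = (σ² + n·σ₀²)/(σ₀²σ²) = 4678783.6368/(389163.8689·8817.21); posterior variance σₙ² = σ₀²σ²/(σ² + n·σ₀²) = 389163.8689·8817.21/4678783.6368 = 733.382824.

733.382824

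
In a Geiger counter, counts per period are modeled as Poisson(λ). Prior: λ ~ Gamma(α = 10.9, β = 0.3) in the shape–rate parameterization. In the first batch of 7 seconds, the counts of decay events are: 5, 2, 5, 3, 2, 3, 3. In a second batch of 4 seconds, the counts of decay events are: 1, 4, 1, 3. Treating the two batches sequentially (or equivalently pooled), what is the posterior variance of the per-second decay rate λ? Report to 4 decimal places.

With a Gamma(shape α, rate β) prior, the Poisson likelihood is conjugate: the posterior is Gamma(α + ΣXᵢ, β + n).
Batch 1: sum of counts S = 23 over n = 7 seconds.
After batch 1: Gamma(α+S, β+n) = Gamma(10.9+23, 0.3+7) = Gamma(33.9, 7.3).
Batch 2: sum of counts S = 9 over n = 4 seconds.
After batch 2: Gamma(α+S, β+n) = Gamma(33.9+9, 7.3+4) = Gamma(42.9, 11.3).
Var = α/β² = 42.9/11.3² = 0.3360.

0.3360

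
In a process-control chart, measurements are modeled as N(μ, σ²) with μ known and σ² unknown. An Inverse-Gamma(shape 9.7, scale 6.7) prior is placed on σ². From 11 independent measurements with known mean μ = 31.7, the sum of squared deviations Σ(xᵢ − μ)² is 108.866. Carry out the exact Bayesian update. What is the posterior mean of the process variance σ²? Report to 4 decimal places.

4.3051

With known mean μ and an Inverse-Gamma(α, β) prior on σ², the Normal likelihood is conjugate: posterior is Inv-Gamma(α + n/2, β + Σ(xᵢ−μ)²/2).
Posterior: Inv-Gamma(9.7 + 11/2, 6.7 + 108.866/2) = Inv-Gamma(15.20, 61.1330).
E[σ²|data] = β/(α−1) = 61.1330/14.20 = 4.3051.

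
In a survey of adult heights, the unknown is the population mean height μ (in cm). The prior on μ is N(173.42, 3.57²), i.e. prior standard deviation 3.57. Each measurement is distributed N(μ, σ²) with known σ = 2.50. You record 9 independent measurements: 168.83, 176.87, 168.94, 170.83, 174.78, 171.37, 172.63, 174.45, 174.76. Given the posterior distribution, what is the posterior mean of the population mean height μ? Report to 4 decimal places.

172.6487

For Normal data with known variance σ², a Normal(μ₀, σ₀²) prior on μ is conjugate. Posterior precision = 1/σ₀² + n/σ²; posterior mean is the precision-weighted average of μ₀ and x̄.
Σxᵢ = 168.83 + 176.87 + 168.94 + 170.83 + 174.78 + 171.37 + 172.63 + 174.45 + 174.76 = 1553.46, so n·x̄ = 1553.46.
σ₀² = 3.57² = 12.7449, σ² = 2.50² = 6.25; σ² + n·σ₀² = 6.25 + 9·12.7449 = 120.9541.
Posterior mean = (μ₀/σ₀² + n·x̄/σ²)/(1/σ₀² + n/σ²) = (σ²·μ₀ + σ₀²·n·x̄)/(σ² + n·σ₀²) = (6.25·173.42 + 12.7449·1553.46)/120.9541 = 20882.567354/120.9541 = 172.6487.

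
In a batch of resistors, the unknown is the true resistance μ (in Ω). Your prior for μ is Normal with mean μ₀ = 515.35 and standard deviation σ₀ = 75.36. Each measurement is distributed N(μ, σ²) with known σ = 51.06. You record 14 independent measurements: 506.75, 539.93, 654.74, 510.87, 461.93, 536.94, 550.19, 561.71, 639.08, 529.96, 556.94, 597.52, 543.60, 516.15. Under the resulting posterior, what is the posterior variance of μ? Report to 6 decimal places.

For Normal data with known variance σ², a Normal(μ₀, σ₀²) prior on μ is conjugate. Posterior precision = 1/σ₀² + n/σ²; posterior mean is the precision-weighted average of μ₀ and x̄.
σ₀² = 75.36² = 5679.1296, σ² = 51.06² = 2607.1236; σ² + n·σ₀² = 2607.1236 + 14·5679.1296 = 82114.938.
Posterior precision = 1/σ₀² + n/σ² = 1/5679.1296 + 14/2607.1236 = (σ² + n·σ₀²)/(σ₀²σ²) = 82114.938/(5679.1296·2607.1236); posterior variance σₙ² = σ₀²σ²/(σ² + n·σ₀²) = 5679.1296·2607.1236/82114.938 = 180.310589.

180.310589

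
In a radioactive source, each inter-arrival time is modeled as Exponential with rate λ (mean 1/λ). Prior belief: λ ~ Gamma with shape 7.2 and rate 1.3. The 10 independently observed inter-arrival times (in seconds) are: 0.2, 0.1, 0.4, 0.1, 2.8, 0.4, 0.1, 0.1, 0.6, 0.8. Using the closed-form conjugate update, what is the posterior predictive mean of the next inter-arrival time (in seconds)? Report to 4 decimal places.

0.4259

With a Gamma(shape α, rate β) prior on the exponential rate λ, the posterior after n observations with total T = Σxᵢ is Gamma(α+n, β+T).
Sum of observations T = 5.6 seconds; n = 10.
Posterior: Gamma(7.2+10, 1.3+5.6) = Gamma(17.2, 6.9).
The predictive distribution for the next observation is Lomax; its mean is β/(α−1) = 6.9/16.2 = 0.4259.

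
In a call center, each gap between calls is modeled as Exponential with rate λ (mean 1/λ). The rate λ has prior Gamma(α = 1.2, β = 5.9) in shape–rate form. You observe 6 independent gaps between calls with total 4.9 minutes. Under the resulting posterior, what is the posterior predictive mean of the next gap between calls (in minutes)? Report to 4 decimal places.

1.7419

With a Gamma(shape α, rate β) prior on the exponential rate λ, the posterior after n observations with total T = Σxᵢ is Gamma(α+n, β+T).
Posterior: Gamma(1.2+6, 5.9+4.9) = Gamma(7.2, 10.8).
The predictive distribution for the next observation is Lomax; its mean is β/(α−1) = 10.8/6.2 = 1.7419.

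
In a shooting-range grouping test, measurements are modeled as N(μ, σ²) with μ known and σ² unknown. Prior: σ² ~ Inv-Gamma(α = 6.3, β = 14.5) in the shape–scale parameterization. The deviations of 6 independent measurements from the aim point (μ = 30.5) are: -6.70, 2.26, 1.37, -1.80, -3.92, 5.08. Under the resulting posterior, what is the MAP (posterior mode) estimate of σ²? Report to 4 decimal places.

6.0819

With known mean μ and an Inverse-Gamma(α, β) prior on σ², the Normal likelihood is conjugate: posterior is Inv-Gamma(α + n/2, β + Σ(xᵢ−μ)²/2).
Σ(xᵢ−μ)² = (-6.70)² + (2.26)² + (1.37)² + (-1.80)² + (-3.92)² + (5.08)² = 96.2873.
Posterior: Inv-Gamma(6.3 + 6/2, 14.5 + 96.2873/2) = Inv-Gamma(9.30, 62.64365).
Mode = β/(α+1) = 62.64365/10.30 = 6.0819.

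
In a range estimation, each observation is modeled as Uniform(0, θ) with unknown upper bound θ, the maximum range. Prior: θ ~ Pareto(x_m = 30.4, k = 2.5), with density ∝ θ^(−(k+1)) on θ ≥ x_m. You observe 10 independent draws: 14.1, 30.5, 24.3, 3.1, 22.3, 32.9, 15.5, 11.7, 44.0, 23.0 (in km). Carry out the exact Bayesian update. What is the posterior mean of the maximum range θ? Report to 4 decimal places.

47.8261

A Pareto(scale x_m, shape k) prior on the upper bound θ of Uniform(0, θ) is conjugate: posterior is Pareto(max(x_m, max xᵢ), k + n).
Sample maximum = 44.0; prior scale x_m = 30.4 → posterior scale = max = 44.0.
Posterior shape = 2.5 + 10 = 12.5.
E[θ|data] = k·x_m/(k−1) = 12.5·44.0/11.5 = 47.8261.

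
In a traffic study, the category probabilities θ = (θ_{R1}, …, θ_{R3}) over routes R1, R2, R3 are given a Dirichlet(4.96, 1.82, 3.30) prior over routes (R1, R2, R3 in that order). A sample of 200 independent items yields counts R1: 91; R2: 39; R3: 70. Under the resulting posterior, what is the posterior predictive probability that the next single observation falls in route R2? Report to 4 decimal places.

0.1943

The Dirichlet prior is conjugate to the Multinomial likelihood: each posterior αⱼ = prior αⱼ + observed count nⱼ.
Posterior concentration: (95.96, 40.82, 73.30), total = 210.08.
P(next = R2 | data) = α_{R2}/Σα = 0.1943.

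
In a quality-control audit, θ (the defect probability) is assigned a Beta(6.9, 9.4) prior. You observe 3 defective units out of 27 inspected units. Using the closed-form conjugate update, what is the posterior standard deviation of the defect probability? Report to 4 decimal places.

0.0631

The Beta prior is conjugate to a Binomial/Bernoulli likelihood; the update adds successes to α and failures to β.
Posterior: Beta(α+k, β+n−k) = Beta(6.9+3, 9.4+24) = Beta(9.9, 33.4).
Var = αβ/((α+β)²(α+β+1)) = 9.9·33.4/(43.3²·44.3) = 0.00398109; SD = √0.00398109 = 0.0631.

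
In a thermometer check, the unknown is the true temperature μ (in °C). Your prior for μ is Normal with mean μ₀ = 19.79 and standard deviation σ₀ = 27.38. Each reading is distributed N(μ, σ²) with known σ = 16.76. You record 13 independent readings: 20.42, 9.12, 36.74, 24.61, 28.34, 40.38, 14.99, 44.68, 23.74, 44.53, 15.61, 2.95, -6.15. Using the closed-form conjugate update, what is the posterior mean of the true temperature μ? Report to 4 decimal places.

For Normal data with known variance σ², a Normal(μ₀, σ₀²) prior on μ is conjugate. Posterior precision = 1/σ₀² + n/σ²; posterior mean is the precision-weighted average of μ₀ and x̄.
Σxᵢ = 20.42 + 9.12 + 36.74 + 24.61 + 28.34 + 40.38 + 14.99 + 44.68 + 23.74 + 44.53 + 15.61 + 2.95 + (-6.15) = 299.96, so n·x̄ = 299.96.
σ₀² = 27.38² = 749.6644, σ² = 16.76² = 280.8976; σ² + n·σ₀² = 280.8976 + 13·749.6644 = 10026.5348.
Posterior mean = (μ₀/σ₀² + n·x̄/σ²)/(1/σ₀² + n/σ²) = (σ²·μ₀ + σ₀²·n·x̄)/(σ² + n·σ₀²) = (280.8976·19.79 + 749.6644·299.96)/10026.5348 = 230428.296928/10026.5348 = 22.9818.

22.9818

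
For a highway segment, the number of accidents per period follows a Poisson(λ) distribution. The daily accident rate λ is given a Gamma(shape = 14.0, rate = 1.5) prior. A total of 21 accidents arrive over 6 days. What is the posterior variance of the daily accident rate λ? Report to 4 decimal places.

With a Gamma(shape α, rate β) prior, the Poisson likelihood is conjugate: the posterior is Gamma(α + ΣXᵢ, β + n).
Posterior: Gamma(α+S, β+n) = Gamma(14.0+21, 1.5+6) = Gamma(35.0, 7.5).
Var = α/β² = 35.0/7.5² = 0.6222.

0.6222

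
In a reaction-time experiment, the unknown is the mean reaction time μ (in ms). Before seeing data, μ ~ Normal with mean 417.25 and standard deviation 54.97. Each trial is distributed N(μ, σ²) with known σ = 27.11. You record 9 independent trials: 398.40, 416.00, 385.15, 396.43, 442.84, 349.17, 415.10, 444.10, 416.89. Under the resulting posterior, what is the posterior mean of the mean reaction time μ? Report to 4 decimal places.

407.3866

For Normal data with known variance σ², a Normal(μ₀, σ₀²) prior on μ is conjugate. Posterior precision = 1/σ₀² + n/σ²; posterior mean is the precision-weighted average of μ₀ and x̄.
Σxᵢ = 398.40 + 416.00 + 385.15 + 396.43 + 442.84 + 349.17 + 415.10 + 444.10 + 416.89 = 3664.08, so n·x̄ = 3664.08.
σ₀² = 54.97² = 3021.7009, σ² = 27.11² = 734.9521; σ² + n·σ₀² = 734.9521 + 9·3021.7009 = 27930.2602.
Posterior mean = (μ₀/σ₀² + n·x̄/σ²)/(1/σ₀² + n/σ²) = (σ²·μ₀ + σ₀²·n·x̄)/(σ² + n·σ₀²) = (734.9521·417.25 + 3021.7009·3664.08)/27930.2602 = 11378412.597397/27930.2602 = 407.3866.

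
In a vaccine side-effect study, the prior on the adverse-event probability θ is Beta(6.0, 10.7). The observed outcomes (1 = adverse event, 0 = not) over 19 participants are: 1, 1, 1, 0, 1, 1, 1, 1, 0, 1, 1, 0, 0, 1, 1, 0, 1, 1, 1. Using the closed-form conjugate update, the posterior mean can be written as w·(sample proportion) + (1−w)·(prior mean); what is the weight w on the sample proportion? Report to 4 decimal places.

0.5322

The Beta prior is conjugate to a Binomial/Bernoulli likelihood; the update adds successes to α and failures to β.
Posterior mean = (α₀+k)/(α₀+β₀+n) = [n/(α₀+β₀+n)]·(k/n) + [(α₀+β₀)/(α₀+β₀+n)]·α₀/(α₀+β₀), so only n and the prior enter the weight.
The weight on the data is w = n/(α₀+β₀+n) = 19/(6.0+10.7+19) = 19/35.7 = 0.5322.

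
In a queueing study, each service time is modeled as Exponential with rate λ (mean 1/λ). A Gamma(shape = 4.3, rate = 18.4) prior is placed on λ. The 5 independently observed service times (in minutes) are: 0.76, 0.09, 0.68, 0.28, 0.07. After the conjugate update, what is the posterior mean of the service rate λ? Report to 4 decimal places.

With a Gamma(shape α, rate β) prior on the exponential rate λ, the posterior after n observations with total T = Σxᵢ is Gamma(α+n, β+T).
Sum of observations T = 1.88 minutes; n = 5.
Posterior: Gamma(4.3+5, 18.4+1.88) = Gamma(9.3, 20.28).
Posterior mean of λ = α/β = 9.3/20.28 = 0.4586.

0.4586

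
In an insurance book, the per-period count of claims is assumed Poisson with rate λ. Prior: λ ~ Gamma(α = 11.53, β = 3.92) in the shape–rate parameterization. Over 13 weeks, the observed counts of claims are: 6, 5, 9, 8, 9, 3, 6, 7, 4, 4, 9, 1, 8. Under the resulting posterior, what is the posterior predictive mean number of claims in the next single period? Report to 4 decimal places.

With a Gamma(shape α, rate β) prior, the Poisson likelihood is conjugate: the posterior is Gamma(α + ΣXᵢ, β + n).
Sum of counts S = 79 over n = 13 weeks.
Posterior: Gamma(α+S, β+n) = Gamma(11.53+79, 3.92+13) = Gamma(90.53, 16.92).
The predictive distribution for one future period is NegBinom with mean α/β = 5.3505.

5.3505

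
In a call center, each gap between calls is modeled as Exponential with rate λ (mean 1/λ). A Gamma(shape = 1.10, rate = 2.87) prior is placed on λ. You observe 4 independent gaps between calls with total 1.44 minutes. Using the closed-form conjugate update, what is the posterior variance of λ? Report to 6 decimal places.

0.274546

With a Gamma(shape α, rate β) prior on the exponential rate λ, the posterior after n observations with total T = Σxᵢ is Gamma(α+n, β+T).
Posterior: Gamma(1.10+4, 2.87+1.44) = Gamma(5.10, 4.31).
Var = α/β² = 0.274546.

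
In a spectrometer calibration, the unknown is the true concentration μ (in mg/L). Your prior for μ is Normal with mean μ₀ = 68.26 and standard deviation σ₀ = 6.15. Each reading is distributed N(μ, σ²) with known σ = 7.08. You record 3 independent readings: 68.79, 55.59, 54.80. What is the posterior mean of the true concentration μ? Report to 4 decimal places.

For Normal data with known variance σ², a Normal(μ₀, σ₀²) prior on μ is conjugate. Posterior precision = 1/σ₀² + n/σ²; posterior mean is the precision-weighted average of μ₀ and x̄.
Σxᵢ = 68.79 + 55.59 + 54.80 = 179.18, so n·x̄ = 179.18.
σ₀² = 6.15² = 37.8225, σ² = 7.08² = 50.1264; σ² + n·σ₀² = 50.1264 + 3·37.8225 = 163.5939.
Posterior mean = (μ₀/σ₀² + n·x̄/σ²)/(1/σ₀² + n/σ²) = (σ²·μ₀ + σ₀²·n·x̄)/(σ² + n·σ₀²) = (50.1264·68.26 + 37.8225·179.18)/163.5939 = 10198.663614/163.5939 = 62.3413.

62.3413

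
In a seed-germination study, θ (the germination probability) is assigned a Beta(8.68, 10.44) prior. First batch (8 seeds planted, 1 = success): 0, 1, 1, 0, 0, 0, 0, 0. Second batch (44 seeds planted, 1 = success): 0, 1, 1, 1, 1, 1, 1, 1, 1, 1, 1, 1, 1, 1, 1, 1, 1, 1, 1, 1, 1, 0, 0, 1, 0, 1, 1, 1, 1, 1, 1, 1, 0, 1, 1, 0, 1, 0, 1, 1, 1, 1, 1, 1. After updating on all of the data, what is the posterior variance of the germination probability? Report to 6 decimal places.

0.003064

The Beta prior is conjugate to a Binomial/Bernoulli likelihood; the update adds successes to α and failures to β.
After batch 1: Beta(8.68+2, 10.44+6) = Beta(10.68, 16.44).
After batch 2: Beta(10.68+37, 16.44+7) = Beta(47.68, 23.44).
Var = αβ/((α+β)²(α+β+1)) = 47.68·23.44/(71.12²·72.12) = 0.003064.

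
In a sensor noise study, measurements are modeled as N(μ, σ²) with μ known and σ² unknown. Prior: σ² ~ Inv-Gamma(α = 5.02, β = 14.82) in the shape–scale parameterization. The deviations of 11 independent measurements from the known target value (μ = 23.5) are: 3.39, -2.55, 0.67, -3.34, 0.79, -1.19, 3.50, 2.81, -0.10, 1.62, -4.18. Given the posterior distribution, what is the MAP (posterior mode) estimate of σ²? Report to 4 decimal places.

With known mean μ and an Inverse-Gamma(α, β) prior on σ², the Normal likelihood is conjugate: posterior is Inv-Gamma(α + n/2, β + Σ(xᵢ−μ)²/2).
Σ(xᵢ−μ)² = (3.39)² + (-2.55)² + (0.67)² + (-3.34)² + (0.79)² + (-1.19)² + (3.50)² + (2.81)² + (-0.10)² + (1.62)² + (-4.18)² = 71.8922.
Posterior: Inv-Gamma(5.02 + 11/2, 14.82 + 71.8922/2) = Inv-Gamma(10.52, 50.76610).
Mode = β/(α+1) = 50.76610/11.52 = 4.4068.

4.4068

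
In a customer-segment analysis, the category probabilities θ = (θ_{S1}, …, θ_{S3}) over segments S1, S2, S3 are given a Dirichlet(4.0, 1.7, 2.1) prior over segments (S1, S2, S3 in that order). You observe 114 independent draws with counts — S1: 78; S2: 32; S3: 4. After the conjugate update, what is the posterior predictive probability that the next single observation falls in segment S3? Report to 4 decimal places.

The Dirichlet prior is conjugate to the Multinomial likelihood: each posterior αⱼ = prior αⱼ + observed count nⱼ.
Posterior concentration: (82.0, 33.7, 6.1), total = 121.8.
P(next = S3 | data) = α_{S3}/Σα = 0.0501.

0.0501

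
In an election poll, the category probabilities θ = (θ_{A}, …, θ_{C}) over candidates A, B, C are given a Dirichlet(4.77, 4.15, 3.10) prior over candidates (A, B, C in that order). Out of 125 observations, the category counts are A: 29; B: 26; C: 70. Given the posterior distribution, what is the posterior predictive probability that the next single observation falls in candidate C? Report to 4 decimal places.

The Dirichlet prior is conjugate to the Multinomial likelihood: each posterior αⱼ = prior αⱼ + observed count nⱼ.
Posterior concentration: (33.77, 30.15, 73.10), total = 137.02.
P(next = C | data) = α_{C}/Σα = 0.5335.

0.5335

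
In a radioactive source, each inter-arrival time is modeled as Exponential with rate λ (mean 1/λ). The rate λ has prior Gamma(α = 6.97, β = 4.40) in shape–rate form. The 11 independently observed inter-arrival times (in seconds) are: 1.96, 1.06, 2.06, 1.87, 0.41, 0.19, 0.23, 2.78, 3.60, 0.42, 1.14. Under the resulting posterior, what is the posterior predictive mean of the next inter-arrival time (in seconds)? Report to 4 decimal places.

With a Gamma(shape α, rate β) prior on the exponential rate λ, the posterior after n observations with total T = Σxᵢ is Gamma(α+n, β+T).
Sum of observations T = 15.72 seconds; n = 11.
Posterior: Gamma(6.97+11, 4.40+15.72) = Gamma(17.97, 20.12).
The predictive distribution for the next observation is Lomax; its mean is β/(α−1) = 20.12/16.97 = 1.1856.

1.1856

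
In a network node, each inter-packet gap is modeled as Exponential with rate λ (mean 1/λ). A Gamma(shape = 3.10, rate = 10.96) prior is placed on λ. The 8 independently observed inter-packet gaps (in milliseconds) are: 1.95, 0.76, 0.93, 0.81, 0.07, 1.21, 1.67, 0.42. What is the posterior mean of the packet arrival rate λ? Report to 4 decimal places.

0.5911

With a Gamma(shape α, rate β) prior on the exponential rate λ, the posterior after n observations with total T = Σxᵢ is Gamma(α+n, β+T).
Sum of observations T = 7.82 milliseconds; n = 8.
Posterior: Gamma(3.10+8, 10.96+7.82) = Gamma(11.10, 18.78).
Posterior mean of λ = α/β = 11.10/18.78 = 0.5911.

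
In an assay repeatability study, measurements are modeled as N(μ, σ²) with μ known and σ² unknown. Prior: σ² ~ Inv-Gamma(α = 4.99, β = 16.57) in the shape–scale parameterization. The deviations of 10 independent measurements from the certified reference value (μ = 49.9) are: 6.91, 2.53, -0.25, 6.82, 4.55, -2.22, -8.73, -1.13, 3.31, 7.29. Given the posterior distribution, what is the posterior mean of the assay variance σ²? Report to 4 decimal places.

16.7455

With known mean μ and an Inverse-Gamma(α, β) prior on σ², the Normal likelihood is conjugate: posterior is Inv-Gamma(α + n/2, β + Σ(xᵢ−μ)²/2).
Σ(xᵢ−μ)² = (6.91)² + (2.53)² + (-0.25)² + (6.82)² + (4.55)² + (-2.22)² + (-8.73)² + (-1.13)² + (3.31)² + (7.29)² = 267.9448.
Posterior: Inv-Gamma(4.99 + 10/2, 16.57 + 267.9448/2) = Inv-Gamma(9.99, 150.54240).
E[σ²|data] = β/(α−1) = 150.54240/8.99 = 16.7455.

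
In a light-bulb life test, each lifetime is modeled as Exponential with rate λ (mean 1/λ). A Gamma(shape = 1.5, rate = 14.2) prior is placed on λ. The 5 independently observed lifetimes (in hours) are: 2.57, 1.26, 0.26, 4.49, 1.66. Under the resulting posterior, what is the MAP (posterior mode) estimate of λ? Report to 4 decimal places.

0.2250

With a Gamma(shape α, rate β) prior on the exponential rate λ, the posterior after n observations with total T = Σxᵢ is Gamma(α+n, β+T).
Sum of observations T = 10.24 hours; n = 5.
Posterior: Gamma(1.5+5, 14.2+10.24) = Gamma(6.5, 24.44).
Mode = (α−1)/β = 0.2250.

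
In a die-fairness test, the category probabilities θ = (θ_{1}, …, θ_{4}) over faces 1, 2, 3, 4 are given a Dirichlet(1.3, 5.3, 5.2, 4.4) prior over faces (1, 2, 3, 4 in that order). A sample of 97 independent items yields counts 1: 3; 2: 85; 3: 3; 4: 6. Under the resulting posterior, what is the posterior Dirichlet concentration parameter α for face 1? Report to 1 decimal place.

The Dirichlet prior is conjugate to the Multinomial likelihood: each posterior αⱼ = prior αⱼ + observed count nⱼ.
Posterior concentration: (4.3, 90.3, 8.2, 10.4), total = 113.2.
α_{1} = 1.3 + 3 = 4.3.

4.3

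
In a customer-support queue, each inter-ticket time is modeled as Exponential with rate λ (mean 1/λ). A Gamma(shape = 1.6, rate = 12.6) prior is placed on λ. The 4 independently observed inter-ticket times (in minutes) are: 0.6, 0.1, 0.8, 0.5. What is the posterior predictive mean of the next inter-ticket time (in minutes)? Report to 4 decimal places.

With a Gamma(shape α, rate β) prior on the exponential rate λ, the posterior after n observations with total T = Σxᵢ is Gamma(α+n, β+T).
Sum of observations T = 2.0 minutes; n = 4.
Posterior: Gamma(1.6+4, 12.6+2.0) = Gamma(5.6, 14.6).
The predictive distribution for the next observation is Lomax; its mean is β/(α−1) = 14.6/4.6 = 3.1739.

3.1739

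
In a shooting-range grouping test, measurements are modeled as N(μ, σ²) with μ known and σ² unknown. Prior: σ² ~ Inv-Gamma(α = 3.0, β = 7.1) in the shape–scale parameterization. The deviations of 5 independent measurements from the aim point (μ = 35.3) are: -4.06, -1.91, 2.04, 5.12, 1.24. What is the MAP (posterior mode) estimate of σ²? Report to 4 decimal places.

5.0958

With known mean μ and an Inverse-Gamma(α, β) prior on σ², the Normal likelihood is conjugate: posterior is Inv-Gamma(α + n/2, β + Σ(xᵢ−μ)²/2).
Σ(xᵢ−μ)² = (-4.06)² + (-1.91)² + (2.04)² + (5.12)² + (1.24)² = 52.0453.
Posterior: Inv-Gamma(3.0 + 5/2, 7.1 + 52.0453/2) = Inv-Gamma(5.50, 33.12265).
Mode = β/(α+1) = 33.12265/6.50 = 5.0958.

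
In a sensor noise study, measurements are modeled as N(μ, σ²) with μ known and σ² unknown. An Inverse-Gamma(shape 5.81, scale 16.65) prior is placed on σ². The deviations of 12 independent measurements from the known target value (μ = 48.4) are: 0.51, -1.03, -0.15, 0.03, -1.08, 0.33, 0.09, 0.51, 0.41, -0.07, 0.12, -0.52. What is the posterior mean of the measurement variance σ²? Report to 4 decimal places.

1.6950

With known mean μ and an Inverse-Gamma(α, β) prior on σ², the Normal likelihood is conjugate: posterior is Inv-Gamma(α + n/2, β + Σ(xᵢ−μ)²/2).
Σ(xᵢ−μ)² = (0.51)² + (-1.03)² + (-0.15)² + (0.03)² + (-1.08)² + (0.33)² + (0.09)² + (0.51)² + (0.41)² + (-0.07)² + (0.12)² + (-0.52)² = 3.3457.
Posterior: Inv-Gamma(5.81 + 12/2, 16.65 + 3.3457/2) = Inv-Gamma(11.81, 18.32285).
E[σ²|data] = β/(α−1) = 18.32285/10.81 = 1.6950.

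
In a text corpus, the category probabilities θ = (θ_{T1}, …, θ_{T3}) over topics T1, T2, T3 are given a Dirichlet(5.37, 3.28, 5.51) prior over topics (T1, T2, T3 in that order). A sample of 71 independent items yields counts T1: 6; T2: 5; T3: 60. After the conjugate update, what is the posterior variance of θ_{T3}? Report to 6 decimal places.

0.002060

The Dirichlet prior is conjugate to the Multinomial likelihood: each posterior αⱼ = prior αⱼ + observed count nⱼ.
Posterior concentration: (11.37, 8.28, 65.51), total = 85.16.
Var[θ_j] = α_j(Σα−α_j)/((Σα)²(Σα+1)) = 65.51·19.65/(85.16²·86.16) = 0.002060.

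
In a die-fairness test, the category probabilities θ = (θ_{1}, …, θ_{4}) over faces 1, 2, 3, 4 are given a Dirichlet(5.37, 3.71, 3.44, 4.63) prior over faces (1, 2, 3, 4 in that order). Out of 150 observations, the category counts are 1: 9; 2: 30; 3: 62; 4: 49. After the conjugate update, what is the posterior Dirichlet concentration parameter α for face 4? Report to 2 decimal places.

53.63

The Dirichlet prior is conjugate to the Multinomial likelihood: each posterior αⱼ = prior αⱼ + observed count nⱼ.
Posterior concentration: (14.37, 33.71, 65.44, 53.63), total = 167.15.
α_{4} = 4.63 + 49 = 53.63.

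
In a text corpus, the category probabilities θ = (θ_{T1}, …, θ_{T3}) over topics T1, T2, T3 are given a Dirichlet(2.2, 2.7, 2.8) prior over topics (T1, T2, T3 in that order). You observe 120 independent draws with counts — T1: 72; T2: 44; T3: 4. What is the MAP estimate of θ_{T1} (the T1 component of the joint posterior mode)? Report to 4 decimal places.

0.5870

The Dirichlet prior is conjugate to the Multinomial likelihood: each posterior αⱼ = prior αⱼ + observed count nⱼ.
Posterior concentration: (74.2, 46.7, 6.8), total = 127.7.
Joint mode component: (α_{T1}−1)/(Σα−K) = 73.2/124.7 = 0.5870.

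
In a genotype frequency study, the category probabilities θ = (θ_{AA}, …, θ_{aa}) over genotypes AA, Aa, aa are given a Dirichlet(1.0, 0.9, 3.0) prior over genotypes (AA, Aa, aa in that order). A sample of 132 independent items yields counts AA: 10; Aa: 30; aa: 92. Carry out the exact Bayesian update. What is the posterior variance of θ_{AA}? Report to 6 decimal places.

The Dirichlet prior is conjugate to the Multinomial likelihood: each posterior αⱼ = prior αⱼ + observed count nⱼ.
Posterior concentration: (11.0, 30.9, 95.0), total = 136.9.
Var[θ_j] = α_j(Σα−α_j)/((Σα)²(Σα+1)) = 11.0·125.9/(136.9²·137.9) = 0.000536.

0.000536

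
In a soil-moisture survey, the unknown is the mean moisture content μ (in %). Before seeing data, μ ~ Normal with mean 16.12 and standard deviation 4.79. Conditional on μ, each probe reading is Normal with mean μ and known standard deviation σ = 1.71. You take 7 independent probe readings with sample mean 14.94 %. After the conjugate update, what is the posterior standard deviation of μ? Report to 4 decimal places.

0.6405

For Normal data with known variance σ², a Normal(μ₀, σ₀²) prior on μ is conjugate. Posterior precision = 1/σ₀² + n/σ²; posterior mean is the precision-weighted average of μ₀ and x̄.
σ₀² = 4.79² = 22.9441, σ² = 1.71² = 2.9241; σ² + n·σ₀² = 2.9241 + 7·22.9441 = 163.5328.
Posterior precision = 1/σ₀² + n/σ² = 1/22.9441 + 7/2.9241 = (σ² + n·σ₀²)/(σ₀²σ²) = 163.5328/(22.9441·2.9241); posterior variance σₙ² = σ₀²σ²/(σ² + n·σ₀²) = 22.9441·2.9241/163.5328 = 0.410259.
Posterior SD = √σₙ² = √(22.9441·2.9241/163.5328) = 0.6405.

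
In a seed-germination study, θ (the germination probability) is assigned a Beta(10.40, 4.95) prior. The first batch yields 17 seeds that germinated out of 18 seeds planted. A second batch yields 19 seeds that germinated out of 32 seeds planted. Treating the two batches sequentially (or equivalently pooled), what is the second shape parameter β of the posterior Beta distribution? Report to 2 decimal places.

The Beta prior is conjugate to a Binomial/Bernoulli likelihood; the update adds successes to α and failures to β.
After batch 1: Beta(10.40+17, 4.95+1) = Beta(27.40, 5.95).
After batch 2: Beta(27.40+19, 5.95+13) = Beta(46.40, 18.95).
Posterior β = 18.95.

18.95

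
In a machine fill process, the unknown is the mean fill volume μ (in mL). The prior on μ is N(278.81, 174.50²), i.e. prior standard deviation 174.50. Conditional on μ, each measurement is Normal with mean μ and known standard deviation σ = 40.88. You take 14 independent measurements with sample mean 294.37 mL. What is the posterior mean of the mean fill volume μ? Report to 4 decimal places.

294.3092

For Normal data with known variance σ², a Normal(μ₀, σ₀²) prior on μ is conjugate. Posterior precision = 1/σ₀² + n/σ²; posterior mean is the precision-weighted average of μ₀ and x̄.
n·x̄ = 14·294.37 = 4121.18.
σ₀² = 174.50² = 30450.25, σ² = 40.88² = 1671.1744; σ² + n·σ₀² = 1671.1744 + 14·30450.25 = 427974.6744.
Posterior mean = (μ₀/σ₀² + n·x̄/σ²)/(1/σ₀² + n/σ²) = (σ²·μ₀ + σ₀²·n·x̄)/(σ² + n·σ₀²) = (1671.1744·278.81 + 30450.25·4121.18)/427974.6744 = 125956901.429464/427974.6744 = 294.3092.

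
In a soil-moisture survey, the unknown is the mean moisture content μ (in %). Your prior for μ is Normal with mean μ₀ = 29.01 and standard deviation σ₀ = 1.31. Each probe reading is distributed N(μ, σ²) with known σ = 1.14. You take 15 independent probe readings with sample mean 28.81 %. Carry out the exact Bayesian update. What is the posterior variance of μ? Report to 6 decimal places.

For Normal data with known variance σ², a Normal(μ₀, σ₀²) prior on μ is conjugate. Posterior precision = 1/σ₀² + n/σ²; posterior mean is the precision-weighted average of μ₀ and x̄.
σ₀² = 1.31² = 1.7161, σ² = 1.14² = 1.2996; σ² + n·σ₀² = 1.2996 + 15·1.7161 = 27.0411.
Posterior precision = 1/σ₀² + n/σ² = 1/1.7161 + 15/1.2996 = (σ² + n·σ₀²)/(σ₀²σ²) = 27.0411/(1.7161·1.2996); posterior variance σₙ² = σ₀²σ²/(σ² + n·σ₀²) = 1.7161·1.2996/27.0411 = 0.082476.

0.082476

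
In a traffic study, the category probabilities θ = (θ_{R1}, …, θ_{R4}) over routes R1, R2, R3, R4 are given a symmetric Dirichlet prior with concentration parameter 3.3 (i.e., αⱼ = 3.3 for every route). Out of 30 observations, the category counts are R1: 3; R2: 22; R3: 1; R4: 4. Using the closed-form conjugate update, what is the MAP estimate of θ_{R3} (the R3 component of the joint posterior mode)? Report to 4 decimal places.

The Dirichlet prior is conjugate to the Multinomial likelihood: each posterior αⱼ = prior αⱼ + observed count nⱼ.
Posterior concentration: (6.3, 25.3, 4.3, 7.3), total = 43.2.
Joint mode component: (α_{R3}−1)/(Σα−K) = 3.3/39.2 = 0.0842.

0.0842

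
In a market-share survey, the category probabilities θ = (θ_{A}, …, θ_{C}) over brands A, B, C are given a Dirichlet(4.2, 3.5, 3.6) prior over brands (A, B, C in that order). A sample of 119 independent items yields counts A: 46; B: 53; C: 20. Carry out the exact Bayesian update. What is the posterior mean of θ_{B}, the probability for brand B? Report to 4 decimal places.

The Dirichlet prior is conjugate to the Multinomial likelihood: each posterior αⱼ = prior αⱼ + observed count nⱼ.
Posterior concentration: (50.2, 56.5, 23.6), total = 130.3.
E[θ_{B}|data] = α_{B}/Σα = 56.5/130.3 = 0.4336.

0.4336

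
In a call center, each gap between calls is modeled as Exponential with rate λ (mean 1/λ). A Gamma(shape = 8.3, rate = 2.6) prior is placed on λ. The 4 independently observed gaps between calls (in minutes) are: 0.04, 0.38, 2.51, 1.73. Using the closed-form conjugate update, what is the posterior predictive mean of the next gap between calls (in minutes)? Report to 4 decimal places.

With a Gamma(shape α, rate β) prior on the exponential rate λ, the posterior after n observations with total T = Σxᵢ is Gamma(α+n, β+T).
Sum of observations T = 4.66 minutes; n = 4.
Posterior: Gamma(8.3+4, 2.6+4.66) = Gamma(12.3, 7.26).
The predictive distribution for the next observation is Lomax; its mean is β/(α−1) = 7.26/11.3 = 0.6425.

0.6425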